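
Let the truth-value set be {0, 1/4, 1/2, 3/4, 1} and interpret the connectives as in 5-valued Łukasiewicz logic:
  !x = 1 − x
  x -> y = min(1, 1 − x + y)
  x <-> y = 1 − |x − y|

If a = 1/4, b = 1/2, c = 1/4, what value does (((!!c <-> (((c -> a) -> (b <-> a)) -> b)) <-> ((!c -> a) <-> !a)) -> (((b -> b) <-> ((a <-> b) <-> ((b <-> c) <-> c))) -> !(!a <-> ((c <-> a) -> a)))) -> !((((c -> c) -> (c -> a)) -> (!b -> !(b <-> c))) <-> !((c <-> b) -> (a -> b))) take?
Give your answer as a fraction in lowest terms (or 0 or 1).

!c = !1/4 = 3/4
!!c = !3/4 = 1/4
c -> a = 1/4 -> 1/4 = 1
b <-> a = 1/2 <-> 1/4 = 3/4
(c -> a) -> (b <-> a) = 1 -> 3/4 = 3/4
((c -> a) -> (b <-> a)) -> b = 3/4 -> 1/2 = 3/4
!!c <-> (((c -> a) -> (b <-> a)) -> b) = 1/4 <-> 3/4 = 1/2
!c = !1/4 = 3/4
!c -> a = 3/4 -> 1/4 = 1/2
!a = !1/4 = 3/4
(!c -> a) <-> !a = 1/2 <-> 3/4 = 3/4
(!!c <-> (((c -> a) -> (b <-> a)) -> b)) <-> ((!c -> a) <-> !a) = 1/2 <-> 3/4 = 3/4
b -> b = 1/2 -> 1/2 = 1
a <-> b = 1/4 <-> 1/2 = 3/4
b <-> c = 1/2 <-> 1/4 = 3/4
(b <-> c) <-> c = 3/4 <-> 1/4 = 1/2
(a <-> b) <-> ((b <-> c) <-> c) = 3/4 <-> 1/2 = 3/4
(b -> b) <-> ((a <-> b) <-> ((b <-> c) <-> c)) = 1 <-> 3/4 = 3/4
!a = !1/4 = 3/4
c <-> a = 1/4 <-> 1/4 = 1
(c <-> a) -> a = 1 -> 1/4 = 1/4
!a <-> ((c <-> a) -> a) = 3/4 <-> 1/4 = 1/2
!(!a <-> ((c <-> a) -> a)) = !1/2 = 1/2
((b -> b) <-> ((a <-> b) <-> ((b <-> c) <-> c))) -> !(!a <-> ((c <-> a) -> a)) = 3/4 -> 1/2 = 3/4
((!!c <-> (((c -> a) -> (b <-> a)) -> b)) <-> ((!c -> a) <-> !a)) -> (((b -> b) <-> ((a <-> b) <-> ((b <-> c) <-> c))) -> !(!a <-> ((c <-> a) -> a))) = 3/4 -> 3/4 = 1
c -> c = 1/4 -> 1/4 = 1
c -> a = 1/4 -> 1/4 = 1
(c -> c) -> (c -> a) = 1 -> 1 = 1
!b = !1/2 = 1/2
b <-> c = 1/2 <-> 1/4 = 3/4
!(b <-> c) = !3/4 = 1/4
!b -> !(b <-> c) = 1/2 -> 1/4 = 3/4
((c -> c) -> (c -> a)) -> (!b -> !(b <-> c)) = 1 -> 3/4 = 3/4
c <-> b = 1/4 <-> 1/2 = 3/4
a -> b = 1/4 -> 1/2 = 1
(c <-> b) -> (a -> b) = 3/4 -> 1 = 1
!((c <-> b) -> (a -> b)) = !1 = 0
(((c -> c) -> (c -> a)) -> (!b -> !(b <-> c))) <-> !((c <-> b) -> (a -> b)) = 3/4 <-> 0 = 1/4
!((((c -> c) -> (c -> a)) -> (!b -> !(b <-> c))) <-> !((c <-> b) -> (a -> b))) = !1/4 = 3/4
(((!!c <-> (((c -> a) -> (b <-> a)) -> b)) <-> ((!c -> a) <-> !a)) -> (((b -> b) <-> ((a <-> b) <-> ((b <-> c) <-> c))) -> !(!a <-> ((c <-> a) -> a)))) -> !((((c -> c) -> (c -> a)) -> (!b -> !(b <-> c))) <-> !((c <-> b) -> (a -> b))) = 1 -> 3/4 = 3/4

3/4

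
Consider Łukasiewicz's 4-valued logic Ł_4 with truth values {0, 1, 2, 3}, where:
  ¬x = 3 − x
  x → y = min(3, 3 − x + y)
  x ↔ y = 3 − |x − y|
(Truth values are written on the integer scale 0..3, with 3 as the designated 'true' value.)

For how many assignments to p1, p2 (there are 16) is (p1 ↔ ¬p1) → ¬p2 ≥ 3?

p1 = 0, p2 = 0 ↦ 3  ≥
p1 = 0, p2 = 1 ↦ 3  ≥
p1 = 0, p2 = 2 ↦ 3  ≥
p1 = 0, p2 = 3 ↦ 3  ≥
p1 = 1, p2 = 0 ↦ 3  ≥
p1 = 1, p2 = 1 ↦ 3  ≥
p1 = 1, p2 = 2 ↦ 2  <
p1 = 1, p2 = 3 ↦ 1  <
p1 = 2, p2 = 0 ↦ 3  ≥
p1 = 2, p2 = 1 ↦ 3  ≥
p1 = 2, p2 = 2 ↦ 2  <
p1 = 2, p2 = 3 ↦ 1  <
p1 = 3, p2 = 0 ↦ 3  ≥
p1 = 3, p2 = 1 ↦ 3  ≥
p1 = 3, p2 = 2 ↦ 3  ≥
p1 = 3, p2 = 3 ↦ 3  ≥
So 12 of the 16 assignments meet the threshold.

12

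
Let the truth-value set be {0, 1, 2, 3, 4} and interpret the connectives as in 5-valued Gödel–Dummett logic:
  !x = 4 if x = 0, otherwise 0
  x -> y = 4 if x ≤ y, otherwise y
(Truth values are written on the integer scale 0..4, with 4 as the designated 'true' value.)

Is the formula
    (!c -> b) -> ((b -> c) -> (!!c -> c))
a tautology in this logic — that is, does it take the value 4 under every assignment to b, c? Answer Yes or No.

No

Counterexample: take b = 0, c = 1.
!c = !1 = 0
!c -> b = 0 -> 0 = 4
b -> c = 0 -> 1 = 4
!c = !1 = 0
!!c = !0 = 4
!!c -> c = 4 -> 1 = 1
(b -> c) -> (!!c -> c) = 4 -> 1 = 1
(!c -> b) -> ((b -> c) -> (!!c -> c)) = 4 -> 1 = 1
This gives 1 ≠ 4.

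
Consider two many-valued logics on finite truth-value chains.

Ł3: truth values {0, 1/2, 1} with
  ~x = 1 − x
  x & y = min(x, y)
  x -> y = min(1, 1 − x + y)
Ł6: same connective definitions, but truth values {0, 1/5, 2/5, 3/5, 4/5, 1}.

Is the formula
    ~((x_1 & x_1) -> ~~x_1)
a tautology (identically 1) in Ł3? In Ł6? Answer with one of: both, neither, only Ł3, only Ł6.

In Ł3: at x_1 = 0 the value is 0 — not a tautology.
In Ł6: at x_1 = 0 the value is 0 — not a tautology.

neither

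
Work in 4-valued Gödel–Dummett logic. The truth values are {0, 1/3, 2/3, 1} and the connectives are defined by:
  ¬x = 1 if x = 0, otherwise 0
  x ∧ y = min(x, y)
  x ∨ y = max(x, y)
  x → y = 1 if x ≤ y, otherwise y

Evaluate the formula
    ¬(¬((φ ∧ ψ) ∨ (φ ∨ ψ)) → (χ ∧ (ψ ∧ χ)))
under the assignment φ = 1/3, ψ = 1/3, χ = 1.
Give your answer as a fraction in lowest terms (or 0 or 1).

0

φ ∧ ψ = 1/3 ∧ 1/3 = 1/3
φ ∨ ψ = 1/3 ∨ 1/3 = 1/3
(φ ∧ ψ) ∨ (φ ∨ ψ) = 1/3 ∨ 1/3 = 1/3
¬((φ ∧ ψ) ∨ (φ ∨ ψ)) = ¬1/3 = 0
ψ ∧ χ = 1/3 ∧ 1 = 1/3
χ ∧ (ψ ∧ χ) = 1 ∧ 1/3 = 1/3
¬((φ ∧ ψ) ∨ (φ ∨ ψ)) → (χ ∧ (ψ ∧ χ)) = 0 → 1/3 = 1
¬(¬((φ ∧ ψ) ∨ (φ ∨ ψ)) → (χ ∧ (ψ ∧ χ))) = ¬1 = 0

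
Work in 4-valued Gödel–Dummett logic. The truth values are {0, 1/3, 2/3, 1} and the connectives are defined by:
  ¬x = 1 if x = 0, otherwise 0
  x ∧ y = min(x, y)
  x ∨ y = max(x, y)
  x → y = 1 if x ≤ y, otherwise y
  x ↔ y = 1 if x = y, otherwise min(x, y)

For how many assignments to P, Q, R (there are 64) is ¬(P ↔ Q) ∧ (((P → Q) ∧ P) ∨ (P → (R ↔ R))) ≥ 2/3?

24

value 1: 24 assignments (counts)
value 0: 40 assignments
So 24 of the 64 assignments meet the threshold.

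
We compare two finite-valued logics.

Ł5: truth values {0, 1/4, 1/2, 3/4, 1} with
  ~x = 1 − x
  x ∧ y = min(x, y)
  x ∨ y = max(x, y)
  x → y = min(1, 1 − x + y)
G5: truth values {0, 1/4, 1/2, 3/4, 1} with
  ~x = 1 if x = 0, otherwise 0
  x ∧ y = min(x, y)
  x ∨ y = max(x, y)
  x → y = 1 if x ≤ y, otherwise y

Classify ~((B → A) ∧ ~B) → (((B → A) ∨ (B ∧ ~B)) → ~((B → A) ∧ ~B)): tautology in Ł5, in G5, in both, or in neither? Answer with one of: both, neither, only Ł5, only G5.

both

In Ł5: every assignment gives 1 — tautology.
In G5: every assignment gives 1 — tautology.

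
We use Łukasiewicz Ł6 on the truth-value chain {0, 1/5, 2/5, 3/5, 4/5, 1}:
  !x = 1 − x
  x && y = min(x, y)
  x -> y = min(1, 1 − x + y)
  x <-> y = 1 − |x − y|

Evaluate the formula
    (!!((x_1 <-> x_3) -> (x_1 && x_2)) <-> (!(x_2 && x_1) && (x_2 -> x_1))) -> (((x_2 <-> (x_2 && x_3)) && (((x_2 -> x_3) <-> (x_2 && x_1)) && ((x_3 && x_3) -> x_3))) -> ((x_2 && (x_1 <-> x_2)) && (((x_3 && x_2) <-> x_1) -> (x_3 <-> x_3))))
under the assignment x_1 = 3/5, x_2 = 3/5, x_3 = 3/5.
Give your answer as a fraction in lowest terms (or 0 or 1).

x_1 <-> x_3 = 3/5 <-> 3/5 = 1
x_1 && x_2 = 3/5 && 3/5 = 3/5
(x_1 <-> x_3) -> (x_1 && x_2) = 1 -> 3/5 = 3/5
!((x_1 <-> x_3) -> (x_1 && x_2)) = !3/5 = 2/5
!!((x_1 <-> x_3) -> (x_1 && x_2)) = !2/5 = 3/5
x_2 && x_1 = 3/5 && 3/5 = 3/5
!(x_2 && x_1) = !3/5 = 2/5
x_2 -> x_1 = 3/5 -> 3/5 = 1
!(x_2 && x_1) && (x_2 -> x_1) = 2/5 && 1 = 2/5
!!((x_1 <-> x_3) -> (x_1 && x_2)) <-> (!(x_2 && x_1) && (x_2 -> x_1)) = 3/5 <-> 2/5 = 4/5
x_2 && x_3 = 3/5 && 3/5 = 3/5
x_2 <-> (x_2 && x_3) = 3/5 <-> 3/5 = 1
x_2 -> x_3 = 3/5 -> 3/5 = 1
x_2 && x_1 = 3/5 && 3/5 = 3/5
(x_2 -> x_3) <-> (x_2 && x_1) = 1 <-> 3/5 = 3/5
x_3 && x_3 = 3/5 && 3/5 = 3/5
(x_3 && x_3) -> x_3 = 3/5 -> 3/5 = 1
((x_2 -> x_3) <-> (x_2 && x_1)) && ((x_3 && x_3) -> x_3) = 3/5 && 1 = 3/5
(x_2 <-> (x_2 && x_3)) && (((x_2 -> x_3) <-> (x_2 && x_1)) && ((x_3 && x_3) -> x_3)) = 1 && 3/5 = 3/5
x_1 <-> x_2 = 3/5 <-> 3/5 = 1
x_2 && (x_1 <-> x_2) = 3/5 && 1 = 3/5
x_3 && x_2 = 3/5 && 3/5 = 3/5
(x_3 && x_2) <-> x_1 = 3/5 <-> 3/5 = 1
x_3 <-> x_3 = 3/5 <-> 3/5 = 1
((x_3 && x_2) <-> x_1) -> (x_3 <-> x_3) = 1 -> 1 = 1
(x_2 && (x_1 <-> x_2)) && (((x_3 && x_2) <-> x_1) -> (x_3 <-> x_3)) = 3/5 && 1 = 3/5
((x_2 <-> (x_2 && x_3)) && (((x_2 -> x_3) <-> (x_2 && x_1)) && ((x_3 && x_3) -> x_3))) -> ((x_2 && (x_1 <-> x_2)) && (((x_3 && x_2) <-> x_1) -> (x_3 <-> x_3))) = 3/5 -> 3/5 = 1
(!!((x_1 <-> x_3) -> (x_1 && x_2)) <-> (!(x_2 && x_1) && (x_2 -> x_1))) -> (((x_2 <-> (x_2 && x_3)) && (((x_2 -> x_3) <-> (x_2 && x_1)) && ((x_3 && x_3) -> x_3))) -> ((x_2 && (x_1 <-> x_2)) && (((x_3 && x_2) <-> x_1) -> (x_3 <-> x_3)))) = 4/5 -> 1 = 1

1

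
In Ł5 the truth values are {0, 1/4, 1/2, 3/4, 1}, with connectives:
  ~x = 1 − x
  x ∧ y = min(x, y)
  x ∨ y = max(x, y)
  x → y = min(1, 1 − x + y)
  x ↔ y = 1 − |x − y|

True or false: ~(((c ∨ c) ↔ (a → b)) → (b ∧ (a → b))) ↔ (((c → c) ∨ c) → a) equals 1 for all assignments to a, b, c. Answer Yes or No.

Counterexample: take a = 0, b = 0, c = 1/4.
c ∨ c = 1/4 ∨ 1/4 = 1/4
a → b = 0 → 0 = 1
(c ∨ c) ↔ (a → b) = 1/4 ↔ 1 = 1/4
a → b = 0 → 0 = 1
b ∧ (a → b) = 0 ∧ 1 = 0
((c ∨ c) ↔ (a → b)) → (b ∧ (a → b)) = 1/4 → 0 = 3/4
~(((c ∨ c) ↔ (a → b)) → (b ∧ (a → b))) = ~3/4 = 1/4
c → c = 1/4 → 1/4 = 1
(c → c) ∨ c = 1 ∨ 1/4 = 1
((c → c) ∨ c) → a = 1 → 0 = 0
~(((c ∨ c) ↔ (a → b)) → (b ∧ (a → b))) ↔ (((c → c) ∨ c) → a) = 1/4 ↔ 0 = 3/4
This gives 3/4 ≠ 1.

No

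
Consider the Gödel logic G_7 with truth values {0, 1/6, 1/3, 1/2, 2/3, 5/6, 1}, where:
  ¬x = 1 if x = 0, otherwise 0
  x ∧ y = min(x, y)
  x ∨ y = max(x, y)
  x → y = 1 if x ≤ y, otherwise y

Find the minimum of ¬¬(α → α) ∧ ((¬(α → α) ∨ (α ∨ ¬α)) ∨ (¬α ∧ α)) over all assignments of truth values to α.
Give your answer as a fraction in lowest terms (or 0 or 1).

Take α = 1/6:
α → α = 1/6 → 1/6 = 1
¬(α → α) = ¬1 = 0
¬¬(α → α) = ¬0 = 1
α → α = 1/6 → 1/6 = 1
¬(α → α) = ¬1 = 0
¬α = ¬1/6 = 0
α ∨ ¬α = 1/6 ∨ 0 = 1/6
¬(α → α) ∨ (α ∨ ¬α) = 0 ∨ 1/6 = 1/6
¬α = ¬1/6 = 0
¬α ∧ α = 0 ∧ 1/6 = 0
(¬(α → α) ∨ (α ∨ ¬α)) ∨ (¬α ∧ α) = 1/6 ∨ 0 = 1/6
¬¬(α → α) ∧ ((¬(α → α) ∨ (α ∨ ¬α)) ∨ (¬α ∧ α)) = 1 ∧ 1/6 = 1/6
No assignment yields a value below 1/6, so this is the minimum.

1/6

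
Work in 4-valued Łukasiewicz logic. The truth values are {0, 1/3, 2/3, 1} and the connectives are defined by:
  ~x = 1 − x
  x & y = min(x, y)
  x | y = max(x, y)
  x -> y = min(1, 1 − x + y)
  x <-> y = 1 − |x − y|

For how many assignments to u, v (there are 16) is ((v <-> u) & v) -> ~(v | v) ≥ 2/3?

u = 0, v = 0 ↦ 1  ≥
u = 0, v = 1/3 ↦ 1  ≥
u = 0, v = 2/3 ↦ 1  ≥
u = 0, v = 1 ↦ 1  ≥
u = 1/3, v = 0 ↦ 1  ≥
u = 1/3, v = 1/3 ↦ 1  ≥
u = 1/3, v = 2/3 ↦ 2/3  ≥
u = 1/3, v = 1 ↦ 2/3  ≥
u = 2/3, v = 0 ↦ 1  ≥
u = 2/3, v = 1/3 ↦ 1  ≥
u = 2/3, v = 2/3 ↦ 2/3  ≥
u = 2/3, v = 1 ↦ 1/3  <
u = 1, v = 0 ↦ 1  ≥
u = 1, v = 1/3 ↦ 1  ≥
u = 1, v = 2/3 ↦ 2/3  ≥
u = 1, v = 1 ↦ 0  <
So 14 of the 16 assignments meet the threshold.

14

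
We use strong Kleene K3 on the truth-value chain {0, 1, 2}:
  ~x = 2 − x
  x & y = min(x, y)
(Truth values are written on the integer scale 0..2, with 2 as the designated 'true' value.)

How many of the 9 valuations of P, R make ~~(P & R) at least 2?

P = 0, R = 0 ↦ 0  <
P = 0, R = 1 ↦ 0  <
P = 0, R = 2 ↦ 0  <
P = 1, R = 0 ↦ 0  <
P = 1, R = 1 ↦ 1  <
P = 1, R = 2 ↦ 1  <
P = 2, R = 0 ↦ 0  <
P = 2, R = 1 ↦ 1  <
P = 2, R = 2 ↦ 2  ≥
So 1 of the 9 assignments meets the threshold.

1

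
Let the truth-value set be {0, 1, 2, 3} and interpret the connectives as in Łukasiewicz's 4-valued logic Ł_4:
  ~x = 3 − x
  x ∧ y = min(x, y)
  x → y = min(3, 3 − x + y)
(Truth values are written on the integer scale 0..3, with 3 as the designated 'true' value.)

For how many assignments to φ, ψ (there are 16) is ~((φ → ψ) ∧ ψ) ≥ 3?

φ = 0, ψ = 0 ↦ 3  ≥
φ = 0, ψ = 1 ↦ 2  <
φ = 0, ψ = 2 ↦ 1  <
φ = 0, ψ = 3 ↦ 0  <
φ = 1, ψ = 0 ↦ 3  ≥
φ = 1, ψ = 1 ↦ 2  <
φ = 1, ψ = 2 ↦ 1  <
φ = 1, ψ = 3 ↦ 0  <
φ = 2, ψ = 0 ↦ 3  ≥
φ = 2, ψ = 1 ↦ 2  <
φ = 2, ψ = 2 ↦ 1  <
φ = 2, ψ = 3 ↦ 0  <
φ = 3, ψ = 0 ↦ 3  ≥
φ = 3, ψ = 1 ↦ 2  <
φ = 3, ψ = 2 ↦ 1  <
φ = 3, ψ = 3 ↦ 0  <
So 4 of the 16 assignments meet the threshold.

4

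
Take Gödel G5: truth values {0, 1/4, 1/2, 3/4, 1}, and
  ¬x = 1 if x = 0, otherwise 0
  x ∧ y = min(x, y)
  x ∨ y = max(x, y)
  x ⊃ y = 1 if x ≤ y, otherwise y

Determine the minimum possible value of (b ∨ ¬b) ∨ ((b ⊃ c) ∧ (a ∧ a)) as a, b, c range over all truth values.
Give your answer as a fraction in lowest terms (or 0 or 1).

Take a = 0, b = 1/4, c = 0:
¬b = ¬1/4 = 0
b ∨ ¬b = 1/4 ∨ 0 = 1/4
b ⊃ c = 1/4 ⊃ 0 = 0
a ∧ a = 0 ∧ 0 = 0
(b ⊃ c) ∧ (a ∧ a) = 0 ∧ 0 = 0
(b ∨ ¬b) ∨ ((b ⊃ c) ∧ (a ∧ a)) = 1/4 ∨ 0 = 1/4
No assignment yields a value below 1/4, so this is the minimum.

1/4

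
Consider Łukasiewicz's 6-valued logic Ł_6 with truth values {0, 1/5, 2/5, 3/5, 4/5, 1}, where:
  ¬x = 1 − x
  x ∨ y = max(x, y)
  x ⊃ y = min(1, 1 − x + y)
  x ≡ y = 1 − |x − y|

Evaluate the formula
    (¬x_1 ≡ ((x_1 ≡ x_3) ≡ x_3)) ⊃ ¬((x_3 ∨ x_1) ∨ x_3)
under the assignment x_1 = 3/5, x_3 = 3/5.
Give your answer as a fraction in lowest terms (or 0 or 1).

¬x_1 = ¬3/5 = 2/5
x_1 ≡ x_3 = 3/5 ≡ 3/5 = 1
(x_1 ≡ x_3) ≡ x_3 = 1 ≡ 3/5 = 3/5
¬x_1 ≡ ((x_1 ≡ x_3) ≡ x_3) = 2/5 ≡ 3/5 = 4/5
x_3 ∨ x_1 = 3/5 ∨ 3/5 = 3/5
(x_3 ∨ x_1) ∨ x_3 = 3/5 ∨ 3/5 = 3/5
¬((x_3 ∨ x_1) ∨ x_3) = ¬3/5 = 2/5
(¬x_1 ≡ ((x_1 ≡ x_3) ≡ x_3)) ⊃ ¬((x_3 ∨ x_1) ∨ x_3) = 4/5 ⊃ 2/5 = 3/5

3/5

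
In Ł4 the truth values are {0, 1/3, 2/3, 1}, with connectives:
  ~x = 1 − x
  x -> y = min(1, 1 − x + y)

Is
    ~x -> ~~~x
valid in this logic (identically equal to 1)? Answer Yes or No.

x = 0 ↦ 1
x = 1/3 ↦ 1
x = 2/3 ↦ 1
x = 1 ↦ 1
Every assignment gives a value ≥ 1.

Yes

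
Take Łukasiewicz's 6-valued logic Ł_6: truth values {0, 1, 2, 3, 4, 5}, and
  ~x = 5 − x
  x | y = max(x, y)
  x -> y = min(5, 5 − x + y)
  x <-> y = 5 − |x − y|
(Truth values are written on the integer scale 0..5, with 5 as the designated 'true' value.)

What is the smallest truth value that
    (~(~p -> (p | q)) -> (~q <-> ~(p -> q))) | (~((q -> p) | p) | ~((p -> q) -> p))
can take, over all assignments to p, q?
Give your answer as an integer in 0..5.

Take p = 1, q = 0:
~p = ~1 = 4
p | q = 1 | 0 = 1
~p -> (p | q) = 4 -> 1 = 2
~(~p -> (p | q)) = ~2 = 3
~q = ~0 = 5
p -> q = 1 -> 0 = 4
~(p -> q) = ~4 = 1
~q <-> ~(p -> q) = 5 <-> 1 = 1
~(~p -> (p | q)) -> (~q <-> ~(p -> q)) = 3 -> 1 = 3
q -> p = 0 -> 1 = 5
(q -> p) | p = 5 | 1 = 5
~((q -> p) | p) = ~5 = 0
p -> q = 1 -> 0 = 4
(p -> q) -> p = 4 -> 1 = 2
~((p -> q) -> p) = ~2 = 3
~((q -> p) | p) | ~((p -> q) -> p) = 0 | 3 = 3
(~(~p -> (p | q)) -> (~q <-> ~(p -> q))) | (~((q -> p) | p) | ~((p -> q) -> p)) = 3 | 3 = 3
No assignment yields a value below 3, so this is the minimum.

3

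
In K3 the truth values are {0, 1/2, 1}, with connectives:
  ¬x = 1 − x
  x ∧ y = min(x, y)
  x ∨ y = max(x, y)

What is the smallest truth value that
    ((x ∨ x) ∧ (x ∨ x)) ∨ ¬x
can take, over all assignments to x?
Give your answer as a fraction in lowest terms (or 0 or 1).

1/2

Take x = 1/2:
x ∨ x = 1/2 ∨ 1/2 = 1/2
x ∨ x = 1/2 ∨ 1/2 = 1/2
(x ∨ x) ∧ (x ∨ x) = 1/2 ∧ 1/2 = 1/2
¬x = ¬1/2 = 1/2
((x ∨ x) ∧ (x ∨ x)) ∨ ¬x = 1/2 ∨ 1/2 = 1/2
No assignment yields a value below 1/2, so this is the minimum.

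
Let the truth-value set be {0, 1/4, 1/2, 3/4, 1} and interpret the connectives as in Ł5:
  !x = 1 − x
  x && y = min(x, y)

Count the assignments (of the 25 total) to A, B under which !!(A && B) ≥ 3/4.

4

value 1: 1 assignment (counts)
value 3/4: 3 assignments (counts)
value 1/2: 5 assignments
value 1/4: 7 assignments
value 0: 9 assignments
So 4 of the 25 assignments meet the threshold.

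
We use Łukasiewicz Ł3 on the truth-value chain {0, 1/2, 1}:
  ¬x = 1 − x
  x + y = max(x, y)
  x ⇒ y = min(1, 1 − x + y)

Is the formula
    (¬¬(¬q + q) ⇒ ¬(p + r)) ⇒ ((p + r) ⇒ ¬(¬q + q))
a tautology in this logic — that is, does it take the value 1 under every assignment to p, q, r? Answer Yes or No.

At p = 1/2, q = 0, r = 1/2, for instance:
¬q = ¬0 = 1
¬q + q = 1 + 0 = 1
¬(¬q + q) = ¬1 = 0
¬¬(¬q + q) = ¬0 = 1
p + r = 1/2 + 1/2 = 1/2
¬(p + r) = ¬1/2 = 1/2
¬¬(¬q + q) ⇒ ¬(p + r) = 1 ⇒ 1/2 = 1/2
(p + r) ⇒ ¬(¬q + q) = 1/2 ⇒ 0 = 1/2
(¬¬(¬q + q) ⇒ ¬(p + r)) ⇒ ((p + r) ⇒ ¬(¬q + q)) = 1/2 ⇒ 1/2 = 1
and checking the remaining 26 assignments likewise gives ≥ 1 in every case.

Yes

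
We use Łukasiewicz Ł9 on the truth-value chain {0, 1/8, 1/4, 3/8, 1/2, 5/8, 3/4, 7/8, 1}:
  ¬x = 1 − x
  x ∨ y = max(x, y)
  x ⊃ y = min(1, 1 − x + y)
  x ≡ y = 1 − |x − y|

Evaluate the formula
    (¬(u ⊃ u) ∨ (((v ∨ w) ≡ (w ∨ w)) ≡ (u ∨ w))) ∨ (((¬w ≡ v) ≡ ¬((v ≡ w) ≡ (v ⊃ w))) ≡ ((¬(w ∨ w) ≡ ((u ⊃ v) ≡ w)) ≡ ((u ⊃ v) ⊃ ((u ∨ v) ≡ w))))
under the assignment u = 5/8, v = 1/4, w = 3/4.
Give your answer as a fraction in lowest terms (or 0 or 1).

u ⊃ u = 5/8 ⊃ 5/8 = 1
¬(u ⊃ u) = ¬1 = 0
v ∨ w = 1/4 ∨ 3/4 = 3/4
w ∨ w = 3/4 ∨ 3/4 = 3/4
(v ∨ w) ≡ (w ∨ w) = 3/4 ≡ 3/4 = 1
u ∨ w = 5/8 ∨ 3/4 = 3/4
((v ∨ w) ≡ (w ∨ w)) ≡ (u ∨ w) = 1 ≡ 3/4 = 3/4
¬(u ⊃ u) ∨ (((v ∨ w) ≡ (w ∨ w)) ≡ (u ∨ w)) = 0 ∨ 3/4 = 3/4
¬w = ¬3/4 = 1/4
¬w ≡ v = 1/4 ≡ 1/4 = 1
v ≡ w = 1/4 ≡ 3/4 = 1/2
v ⊃ w = 1/4 ⊃ 3/4 = 1
(v ≡ w) ≡ (v ⊃ w) = 1/2 ≡ 1 = 1/2
¬((v ≡ w) ≡ (v ⊃ w)) = ¬1/2 = 1/2
(¬w ≡ v) ≡ ¬((v ≡ w) ≡ (v ⊃ w)) = 1 ≡ 1/2 = 1/2
w ∨ w = 3/4 ∨ 3/4 = 3/4
¬(w ∨ w) = ¬3/4 = 1/4
u ⊃ v = 5/8 ⊃ 1/4 = 5/8
(u ⊃ v) ≡ w = 5/8 ≡ 3/4 = 7/8
¬(w ∨ w) ≡ ((u ⊃ v) ≡ w) = 1/4 ≡ 7/8 = 3/8
u ⊃ v = 5/8 ⊃ 1/4 = 5/8
u ∨ v = 5/8 ∨ 1/4 = 5/8
(u ∨ v) ≡ w = 5/8 ≡ 3/4 = 7/8
(u ⊃ v) ⊃ ((u ∨ v) ≡ w) = 5/8 ⊃ 7/8 = 1
(¬(w ∨ w) ≡ ((u ⊃ v) ≡ w)) ≡ ((u ⊃ v) ⊃ ((u ∨ v) ≡ w)) = 3/8 ≡ 1 = 3/8
((¬w ≡ v) ≡ ¬((v ≡ w) ≡ (v ⊃ w))) ≡ ((¬(w ∨ w) ≡ ((u ⊃ v) ≡ w)) ≡ ((u ⊃ v) ⊃ ((u ∨ v) ≡ w))) = 1/2 ≡ 3/8 = 7/8
(¬(u ⊃ u) ∨ (((v ∨ w) ≡ (w ∨ w)) ≡ (u ∨ w))) ∨ (((¬w ≡ v) ≡ ¬((v ≡ w) ≡ (v ⊃ w))) ≡ ((¬(w ∨ w) ≡ ((u ⊃ v) ≡ w)) ≡ ((u ⊃ v) ⊃ ((u ∨ v) ≡ w)))) = 3/4 ∨ 7/8 = 7/8

7/8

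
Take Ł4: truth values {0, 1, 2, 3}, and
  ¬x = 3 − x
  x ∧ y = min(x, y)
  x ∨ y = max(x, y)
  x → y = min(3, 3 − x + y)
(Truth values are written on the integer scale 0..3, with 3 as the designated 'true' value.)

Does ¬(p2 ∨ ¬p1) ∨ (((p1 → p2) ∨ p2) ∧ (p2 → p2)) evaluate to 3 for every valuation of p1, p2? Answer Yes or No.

Counterexample: take p1 = 1, p2 = 0.
¬p1 = ¬1 = 2
p2 ∨ ¬p1 = 0 ∨ 2 = 2
¬(p2 ∨ ¬p1) = ¬2 = 1
p1 → p2 = 1 → 0 = 2
(p1 → p2) ∨ p2 = 2 ∨ 0 = 2
p2 → p2 = 0 → 0 = 3
((p1 → p2) ∨ p2) ∧ (p2 → p2) = 2 ∧ 3 = 2
¬(p2 ∨ ¬p1) ∨ (((p1 → p2) ∨ p2) ∧ (p2 → p2)) = 1 ∨ 2 = 2
This gives 2 ≠ 3.

No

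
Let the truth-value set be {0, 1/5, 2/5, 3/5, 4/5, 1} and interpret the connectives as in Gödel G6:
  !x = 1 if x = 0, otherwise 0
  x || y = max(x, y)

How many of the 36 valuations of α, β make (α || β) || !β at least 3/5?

30

value 1: 16 assignments (counts)
value 4/5: 8 assignments (counts)
value 3/5: 6 assignments (counts)
value 2/5: 4 assignments
value 1/5: 2 assignments
So 30 of the 36 assignments meet the threshold.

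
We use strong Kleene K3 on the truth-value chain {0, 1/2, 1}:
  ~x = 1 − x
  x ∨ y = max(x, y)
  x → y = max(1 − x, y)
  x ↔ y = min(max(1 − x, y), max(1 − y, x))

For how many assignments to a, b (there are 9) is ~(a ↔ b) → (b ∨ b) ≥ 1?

4

a = 0, b = 0 ↦ 1  ≥
a = 0, b = 1/2 ↦ 1/2  <
a = 0, b = 1 ↦ 1  ≥
a = 1/2, b = 0 ↦ 1/2  <
a = 1/2, b = 1/2 ↦ 1/2  <
a = 1/2, b = 1 ↦ 1  ≥
a = 1, b = 0 ↦ 0  <
a = 1, b = 1/2 ↦ 1/2  <
a = 1, b = 1 ↦ 1  ≥
So 4 of the 9 assignments meet the threshold.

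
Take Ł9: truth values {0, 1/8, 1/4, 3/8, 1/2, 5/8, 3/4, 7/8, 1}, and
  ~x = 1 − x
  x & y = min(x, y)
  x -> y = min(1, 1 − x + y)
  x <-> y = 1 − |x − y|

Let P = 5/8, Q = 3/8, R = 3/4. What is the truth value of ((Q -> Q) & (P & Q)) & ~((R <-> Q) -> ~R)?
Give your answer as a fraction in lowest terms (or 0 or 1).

Q -> Q = 3/8 -> 3/8 = 1
P & Q = 5/8 & 3/8 = 3/8
(Q -> Q) & (P & Q) = 1 & 3/8 = 3/8
R <-> Q = 3/4 <-> 3/8 = 5/8
~R = ~3/4 = 1/4
(R <-> Q) -> ~R = 5/8 -> 1/4 = 5/8
~((R <-> Q) -> ~R) = ~5/8 = 3/8
((Q -> Q) & (P & Q)) & ~((R <-> Q) -> ~R) = 3/8 & 3/8 = 3/8

3/8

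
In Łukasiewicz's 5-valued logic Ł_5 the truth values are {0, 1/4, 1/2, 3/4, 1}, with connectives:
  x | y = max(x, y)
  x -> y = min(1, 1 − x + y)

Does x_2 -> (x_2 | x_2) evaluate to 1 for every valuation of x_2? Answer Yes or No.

x_2 = 0 ↦ 1
x_2 = 1/4 ↦ 1
x_2 = 1/2 ↦ 1
x_2 = 3/4 ↦ 1
x_2 = 1 ↦ 1
Every assignment gives a value ≥ 1.

Yes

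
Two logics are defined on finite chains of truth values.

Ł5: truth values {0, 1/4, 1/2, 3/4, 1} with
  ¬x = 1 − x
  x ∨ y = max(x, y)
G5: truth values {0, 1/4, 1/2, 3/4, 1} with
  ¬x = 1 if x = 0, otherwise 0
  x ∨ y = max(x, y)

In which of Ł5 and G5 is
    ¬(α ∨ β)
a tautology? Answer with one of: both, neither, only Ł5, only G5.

In Ł5: at α = 0, β = 1/4 the value is 3/4 — not a tautology.
In G5: at α = 0, β = 1/4 the value is 0 — not a tautology.

neither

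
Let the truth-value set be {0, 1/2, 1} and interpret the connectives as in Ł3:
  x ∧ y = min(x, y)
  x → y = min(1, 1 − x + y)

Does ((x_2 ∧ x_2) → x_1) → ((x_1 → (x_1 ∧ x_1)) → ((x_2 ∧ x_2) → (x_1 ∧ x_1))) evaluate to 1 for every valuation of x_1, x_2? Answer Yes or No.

x_1 = 0, x_2 = 0 ↦ 1
x_1 = 0, x_2 = 1/2 ↦ 1
x_1 = 0, x_2 = 1 ↦ 1
x_1 = 1/2, x_2 = 0 ↦ 1
x_1 = 1/2, x_2 = 1/2 ↦ 1
x_1 = 1/2, x_2 = 1 ↦ 1
x_1 = 1, x_2 = 0 ↦ 1
x_1 = 1, x_2 = 1/2 ↦ 1
x_1 = 1, x_2 = 1 ↦ 1
Every assignment gives a value ≥ 1.

Yes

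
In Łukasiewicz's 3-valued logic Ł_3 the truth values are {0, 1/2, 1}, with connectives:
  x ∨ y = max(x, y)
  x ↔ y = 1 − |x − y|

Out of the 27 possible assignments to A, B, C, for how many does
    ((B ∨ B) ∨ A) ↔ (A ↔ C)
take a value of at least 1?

11

value 1: 11 assignments (counts)
value 1/2: 11 assignments
value 0: 5 assignments
So 11 of the 27 assignments meet the threshold.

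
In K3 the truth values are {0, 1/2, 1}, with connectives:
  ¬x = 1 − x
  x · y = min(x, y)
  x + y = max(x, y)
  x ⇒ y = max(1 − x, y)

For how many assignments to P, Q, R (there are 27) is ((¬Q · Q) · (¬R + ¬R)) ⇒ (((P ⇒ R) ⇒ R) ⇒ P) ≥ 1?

24

value 1: 24 assignments (counts)
value 1/2: 3 assignments
So 24 of the 27 assignments meet the threshold.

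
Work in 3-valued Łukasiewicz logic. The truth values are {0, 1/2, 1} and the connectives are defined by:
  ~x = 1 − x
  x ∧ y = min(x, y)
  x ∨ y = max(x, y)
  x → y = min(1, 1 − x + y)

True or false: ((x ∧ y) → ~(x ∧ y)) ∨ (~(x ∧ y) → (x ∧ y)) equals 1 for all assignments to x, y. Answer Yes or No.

x = 0, y = 0 ↦ 1
x = 0, y = 1/2 ↦ 1
x = 0, y = 1 ↦ 1
x = 1/2, y = 0 ↦ 1
x = 1/2, y = 1/2 ↦ 1
x = 1/2, y = 1 ↦ 1
x = 1, y = 0 ↦ 1
x = 1, y = 1/2 ↦ 1
x = 1, y = 1 ↦ 1
Every assignment gives a value ≥ 1.

Yes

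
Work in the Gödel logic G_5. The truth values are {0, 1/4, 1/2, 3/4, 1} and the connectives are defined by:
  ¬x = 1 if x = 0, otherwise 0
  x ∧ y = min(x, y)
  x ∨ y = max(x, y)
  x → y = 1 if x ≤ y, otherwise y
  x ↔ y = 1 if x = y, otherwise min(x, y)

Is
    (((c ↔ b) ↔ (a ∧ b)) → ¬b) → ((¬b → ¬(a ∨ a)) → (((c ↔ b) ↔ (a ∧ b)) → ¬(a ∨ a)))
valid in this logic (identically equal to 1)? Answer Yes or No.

Yes

At a = 3/4, b = 1/4, c = 0, for instance:
c ↔ b = 0 ↔ 1/4 = 0
a ∧ b = 3/4 ∧ 1/4 = 1/4
(c ↔ b) ↔ (a ∧ b) = 0 ↔ 1/4 = 0
¬b = ¬1/4 = 0
((c ↔ b) ↔ (a ∧ b)) → ¬b = 0 → 0 = 1
a ∨ a = 3/4 ∨ 3/4 = 3/4
¬(a ∨ a) = ¬3/4 = 0
¬b → ¬(a ∨ a) = 0 → 0 = 1
((c ↔ b) ↔ (a ∧ b)) → ¬(a ∨ a) = 0 → 0 = 1
(¬b → ¬(a ∨ a)) → (((c ↔ b) ↔ (a ∧ b)) → ¬(a ∨ a)) = 1 → 1 = 1
(((c ↔ b) ↔ (a ∧ b)) → ¬b) → ((¬b → ¬(a ∨ a)) → (((c ↔ b) ↔ (a ∧ b)) → ¬(a ∨ a))) = 1 → 1 = 1
and checking the remaining 124 assignments likewise gives ≥ 1 in every case.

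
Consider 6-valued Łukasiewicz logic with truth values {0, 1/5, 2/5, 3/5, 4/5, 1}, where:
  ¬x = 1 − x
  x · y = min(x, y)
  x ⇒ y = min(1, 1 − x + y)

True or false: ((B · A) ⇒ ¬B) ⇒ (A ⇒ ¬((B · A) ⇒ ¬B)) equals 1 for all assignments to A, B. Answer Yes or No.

Counterexample: take A = 1/5, B = 0.
B · A = 0 · 1/5 = 0
¬B = ¬0 = 1
(B · A) ⇒ ¬B = 0 ⇒ 1 = 1
B · A = 0 · 1/5 = 0
¬B = ¬0 = 1
(B · A) ⇒ ¬B = 0 ⇒ 1 = 1
¬((B · A) ⇒ ¬B) = ¬1 = 0
A ⇒ ¬((B · A) ⇒ ¬B) = 1/5 ⇒ 0 = 4/5
((B · A) ⇒ ¬B) ⇒ (A ⇒ ¬((B · A) ⇒ ¬B)) = 1 ⇒ 4/5 = 4/5
This gives 4/5 ≠ 1.

No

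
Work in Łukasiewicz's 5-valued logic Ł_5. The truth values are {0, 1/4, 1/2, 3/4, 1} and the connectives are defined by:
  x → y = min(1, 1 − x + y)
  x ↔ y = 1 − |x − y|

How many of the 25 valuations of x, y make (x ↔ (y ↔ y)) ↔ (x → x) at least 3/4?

10

value 1: 5 assignments (counts)
value 3/4: 5 assignments (counts)
value 1/2: 5 assignments
value 1/4: 5 assignments
value 0: 5 assignments
So 10 of the 25 assignments meet the threshold.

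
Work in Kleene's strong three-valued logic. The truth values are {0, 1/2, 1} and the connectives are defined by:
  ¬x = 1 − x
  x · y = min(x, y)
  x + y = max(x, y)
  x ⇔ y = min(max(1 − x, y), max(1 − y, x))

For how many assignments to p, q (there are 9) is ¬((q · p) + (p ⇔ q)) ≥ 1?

2

p = 0, q = 0 ↦ 0  <
p = 0, q = 1/2 ↦ 1/2  <
p = 0, q = 1 ↦ 1  ≥
p = 1/2, q = 0 ↦ 1/2  <
p = 1/2, q = 1/2 ↦ 1/2  <
p = 1/2, q = 1 ↦ 1/2  <
p = 1, q = 0 ↦ 1  ≥
p = 1, q = 1/2 ↦ 1/2  <
p = 1, q = 1 ↦ 0  <
So 2 of the 9 assignments meet the threshold.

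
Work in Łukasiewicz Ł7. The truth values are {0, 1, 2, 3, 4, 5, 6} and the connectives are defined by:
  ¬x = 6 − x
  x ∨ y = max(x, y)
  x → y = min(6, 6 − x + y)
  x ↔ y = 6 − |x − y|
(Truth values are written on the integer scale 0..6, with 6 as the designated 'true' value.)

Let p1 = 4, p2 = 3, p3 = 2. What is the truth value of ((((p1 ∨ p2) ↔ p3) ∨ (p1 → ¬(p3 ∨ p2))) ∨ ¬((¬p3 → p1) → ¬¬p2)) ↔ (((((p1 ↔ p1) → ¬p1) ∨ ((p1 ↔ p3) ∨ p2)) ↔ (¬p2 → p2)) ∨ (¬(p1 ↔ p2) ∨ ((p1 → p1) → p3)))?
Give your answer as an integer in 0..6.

p1 ∨ p2 = 4 ∨ 3 = 4
(p1 ∨ p2) ↔ p3 = 4 ↔ 2 = 4
p3 ∨ p2 = 2 ∨ 3 = 3
¬(p3 ∨ p2) = ¬3 = 3
p1 → ¬(p3 ∨ p2) = 4 → 3 = 5
((p1 ∨ p2) ↔ p3) ∨ (p1 → ¬(p3 ∨ p2)) = 4 ∨ 5 = 5
¬p3 = ¬2 = 4
¬p3 → p1 = 4 → 4 = 6
¬p2 = ¬3 = 3
¬¬p2 = ¬3 = 3
(¬p3 → p1) → ¬¬p2 = 6 → 3 = 3
¬((¬p3 → p1) → ¬¬p2) = ¬3 = 3
(((p1 ∨ p2) ↔ p3) ∨ (p1 → ¬(p3 ∨ p2))) ∨ ¬((¬p3 → p1) → ¬¬p2) = 5 ∨ 3 = 5
p1 ↔ p1 = 4 ↔ 4 = 6
¬p1 = ¬4 = 2
(p1 ↔ p1) → ¬p1 = 6 → 2 = 2
p1 ↔ p3 = 4 ↔ 2 = 4
(p1 ↔ p3) ∨ p2 = 4 ∨ 3 = 4
((p1 ↔ p1) → ¬p1) ∨ ((p1 ↔ p3) ∨ p2) = 2 ∨ 4 = 4
¬p2 = ¬3 = 3
¬p2 → p2 = 3 → 3 = 6
(((p1 ↔ p1) → ¬p1) ∨ ((p1 ↔ p3) ∨ p2)) ↔ (¬p2 → p2) = 4 ↔ 6 = 4
p1 ↔ p2 = 4 ↔ 3 = 5
¬(p1 ↔ p2) = ¬5 = 1
p1 → p1 = 4 → 4 = 6
(p1 → p1) → p3 = 6 → 2 = 2
¬(p1 ↔ p2) ∨ ((p1 → p1) → p3) = 1 ∨ 2 = 2
((((p1 ↔ p1) → ¬p1) ∨ ((p1 ↔ p3) ∨ p2)) ↔ (¬p2 → p2)) ∨ (¬(p1 ↔ p2) ∨ ((p1 → p1) → p3)) = 4 ∨ 2 = 4
((((p1 ∨ p2) ↔ p3) ∨ (p1 → ¬(p3 ∨ p2))) ∨ ¬((¬p3 → p1) → ¬¬p2)) ↔ (((((p1 ↔ p1) → ¬p1) ∨ ((p1 ↔ p3) ∨ p2)) ↔ (¬p2 → p2)) ∨ (¬(p1 ↔ p2) ∨ ((p1 → p1) → p3))) = 5 ↔ 4 = 5

5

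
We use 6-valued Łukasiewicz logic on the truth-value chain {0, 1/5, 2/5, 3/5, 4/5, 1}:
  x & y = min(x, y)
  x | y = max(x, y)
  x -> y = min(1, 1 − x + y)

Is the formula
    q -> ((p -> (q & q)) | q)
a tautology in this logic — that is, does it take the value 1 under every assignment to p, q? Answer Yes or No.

At p = 3/5, q = 4/5, for instance:
q & q = 4/5 & 4/5 = 4/5
p -> (q & q) = 3/5 -> 4/5 = 1
(p -> (q & q)) | q = 1 | 4/5 = 1
q -> ((p -> (q & q)) | q) = 4/5 -> 1 = 1
and checking the remaining 35 assignments likewise gives ≥ 1 in every case.

Yes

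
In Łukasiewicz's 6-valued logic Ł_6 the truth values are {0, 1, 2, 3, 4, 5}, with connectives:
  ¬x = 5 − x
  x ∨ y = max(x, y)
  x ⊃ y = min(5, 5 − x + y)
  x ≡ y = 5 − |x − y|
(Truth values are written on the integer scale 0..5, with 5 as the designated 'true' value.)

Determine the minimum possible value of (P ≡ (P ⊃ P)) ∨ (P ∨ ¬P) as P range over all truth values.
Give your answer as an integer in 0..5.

3

Take P = 2:
P ⊃ P = 2 ⊃ 2 = 5
P ≡ (P ⊃ P) = 2 ≡ 5 = 2
¬P = ¬2 = 3
P ∨ ¬P = 2 ∨ 3 = 3
(P ≡ (P ⊃ P)) ∨ (P ∨ ¬P) = 2 ∨ 3 = 3
No assignment yields a value below 3, so this is the minimum.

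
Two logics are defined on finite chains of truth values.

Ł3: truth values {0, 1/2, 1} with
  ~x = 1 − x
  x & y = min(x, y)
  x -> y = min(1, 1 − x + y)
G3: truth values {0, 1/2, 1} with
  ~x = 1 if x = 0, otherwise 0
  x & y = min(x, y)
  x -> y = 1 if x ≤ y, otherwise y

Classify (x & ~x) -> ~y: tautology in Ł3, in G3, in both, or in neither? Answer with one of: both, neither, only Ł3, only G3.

In Ł3: at x = 1/2, y = 1 the value is 1/2 — not a tautology.
In G3: every assignment gives 1 — tautology.

only G3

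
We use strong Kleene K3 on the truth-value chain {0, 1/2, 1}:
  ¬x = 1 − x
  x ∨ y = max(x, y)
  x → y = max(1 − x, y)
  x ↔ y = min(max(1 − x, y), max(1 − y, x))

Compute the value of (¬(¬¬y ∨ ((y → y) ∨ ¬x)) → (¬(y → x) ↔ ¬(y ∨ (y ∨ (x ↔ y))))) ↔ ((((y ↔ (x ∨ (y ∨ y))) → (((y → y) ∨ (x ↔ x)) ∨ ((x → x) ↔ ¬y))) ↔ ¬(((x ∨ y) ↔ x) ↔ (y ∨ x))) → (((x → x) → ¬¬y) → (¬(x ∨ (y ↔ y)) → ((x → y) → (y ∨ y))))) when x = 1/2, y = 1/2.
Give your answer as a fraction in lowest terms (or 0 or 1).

1/2

¬y = ¬1/2 = 1/2
¬¬y = ¬1/2 = 1/2
y → y = 1/2 → 1/2 = 1/2
¬x = ¬1/2 = 1/2
(y → y) ∨ ¬x = 1/2 ∨ 1/2 = 1/2
¬¬y ∨ ((y → y) ∨ ¬x) = 1/2 ∨ 1/2 = 1/2
¬(¬¬y ∨ ((y → y) ∨ ¬x)) = ¬1/2 = 1/2
y → x = 1/2 → 1/2 = 1/2
¬(y → x) = ¬1/2 = 1/2
x ↔ y = 1/2 ↔ 1/2 = 1/2
y ∨ (x ↔ y) = 1/2 ∨ 1/2 = 1/2
y ∨ (y ∨ (x ↔ y)) = 1/2 ∨ 1/2 = 1/2
¬(y ∨ (y ∨ (x ↔ y))) = ¬1/2 = 1/2
¬(y → x) ↔ ¬(y ∨ (y ∨ (x ↔ y))) = 1/2 ↔ 1/2 = 1/2
¬(¬¬y ∨ ((y → y) ∨ ¬x)) → (¬(y → x) ↔ ¬(y ∨ (y ∨ (x ↔ y)))) = 1/2 → 1/2 = 1/2
y ∨ y = 1/2 ∨ 1/2 = 1/2
x ∨ (y ∨ y) = 1/2 ∨ 1/2 = 1/2
y ↔ (x ∨ (y ∨ y)) = 1/2 ↔ 1/2 = 1/2
y → y = 1/2 → 1/2 = 1/2
x ↔ x = 1/2 ↔ 1/2 = 1/2
(y → y) ∨ (x ↔ x) = 1/2 ∨ 1/2 = 1/2
x → x = 1/2 → 1/2 = 1/2
¬y = ¬1/2 = 1/2
(x → x) ↔ ¬y = 1/2 ↔ 1/2 = 1/2
((y → y) ∨ (x ↔ x)) ∨ ((x → x) ↔ ¬y) = 1/2 ∨ 1/2 = 1/2
(y ↔ (x ∨ (y ∨ y))) → (((y → y) ∨ (x ↔ x)) ∨ ((x → x) ↔ ¬y)) = 1/2 → 1/2 = 1/2
x ∨ y = 1/2 ∨ 1/2 = 1/2
(x ∨ y) ↔ x = 1/2 ↔ 1/2 = 1/2
y ∨ x = 1/2 ∨ 1/2 = 1/2
((x ∨ y) ↔ x) ↔ (y ∨ x) = 1/2 ↔ 1/2 = 1/2
¬(((x ∨ y) ↔ x) ↔ (y ∨ x)) = ¬1/2 = 1/2
((y ↔ (x ∨ (y ∨ y))) → (((y → y) ∨ (x ↔ x)) ∨ ((x → x) ↔ ¬y))) ↔ ¬(((x ∨ y) ↔ x) ↔ (y ∨ x)) = 1/2 ↔ 1/2 = 1/2
x → x = 1/2 → 1/2 = 1/2
¬y = ¬1/2 = 1/2
¬¬y = ¬1/2 = 1/2
(x → x) → ¬¬y = 1/2 → 1/2 = 1/2
y ↔ y = 1/2 ↔ 1/2 = 1/2
x ∨ (y ↔ y) = 1/2 ∨ 1/2 = 1/2
¬(x ∨ (y ↔ y)) = ¬1/2 = 1/2
x → y = 1/2 → 1/2 = 1/2
y ∨ y = 1/2 ∨ 1/2 = 1/2
(x → y) → (y ∨ y) = 1/2 → 1/2 = 1/2
¬(x ∨ (y ↔ y)) → ((x → y) → (y ∨ y)) = 1/2 → 1/2 = 1/2
((x → x) → ¬¬y) → (¬(x ∨ (y ↔ y)) → ((x → y) → (y ∨ y))) = 1/2 → 1/2 = 1/2
(((y ↔ (x ∨ (y ∨ y))) → (((y → y) ∨ (x ↔ x)) ∨ ((x → x) ↔ ¬y))) ↔ ¬(((x ∨ y) ↔ x) ↔ (y ∨ x))) → (((x → x) → ¬¬y) → (¬(x ∨ (y ↔ y)) → ((x → y) → (y ∨ y)))) = 1/2 → 1/2 = 1/2
(¬(¬¬y ∨ ((y → y) ∨ ¬x)) → (¬(y → x) ↔ ¬(y ∨ (y ∨ (x ↔ y))))) ↔ ((((y ↔ (x ∨ (y ∨ y))) → (((y → y) ∨ (x ↔ x)) ∨ ((x → x) ↔ ¬y))) ↔ ¬(((x ∨ y) ↔ x) ↔ (y ∨ x))) → (((x → x) → ¬¬y) → (¬(x ∨ (y ↔ y)) → ((x → y) → (y ∨ y))))) = 1/2 ↔ 1/2 = 1/2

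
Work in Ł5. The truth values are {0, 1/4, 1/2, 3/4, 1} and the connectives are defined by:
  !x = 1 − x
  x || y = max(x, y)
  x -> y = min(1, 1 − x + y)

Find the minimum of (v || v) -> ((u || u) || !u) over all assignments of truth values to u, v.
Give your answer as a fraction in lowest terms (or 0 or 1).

Take u = 1/2, v = 1:
v || v = 1 || 1 = 1
u || u = 1/2 || 1/2 = 1/2
!u = !1/2 = 1/2
(u || u) || !u = 1/2 || 1/2 = 1/2
(v || v) -> ((u || u) || !u) = 1 -> 1/2 = 1/2
No assignment yields a value below 1/2, so this is the minimum.

1/2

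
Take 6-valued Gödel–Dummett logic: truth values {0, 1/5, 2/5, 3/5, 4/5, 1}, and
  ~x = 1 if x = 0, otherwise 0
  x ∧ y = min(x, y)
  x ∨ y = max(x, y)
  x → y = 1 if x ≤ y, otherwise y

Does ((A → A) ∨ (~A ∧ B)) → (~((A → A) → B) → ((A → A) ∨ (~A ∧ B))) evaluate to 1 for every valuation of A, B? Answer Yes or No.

At A = 2/5, B = 1/5, for instance:
A → A = 2/5 → 2/5 = 1
~A = ~2/5 = 0
~A ∧ B = 0 ∧ 1/5 = 0
(A → A) ∨ (~A ∧ B) = 1 ∨ 0 = 1
A → A = 2/5 → 2/5 = 1
(A → A) → B = 1 → 1/5 = 1/5
~((A → A) → B) = ~1/5 = 0
~((A → A) → B) → ((A → A) ∨ (~A ∧ B)) = 0 → 1 = 1
((A → A) ∨ (~A ∧ B)) → (~((A → A) → B) → ((A → A) ∨ (~A ∧ B))) = 1 → 1 = 1
and checking the remaining 35 assignments likewise gives ≥ 1 in every case.

Yes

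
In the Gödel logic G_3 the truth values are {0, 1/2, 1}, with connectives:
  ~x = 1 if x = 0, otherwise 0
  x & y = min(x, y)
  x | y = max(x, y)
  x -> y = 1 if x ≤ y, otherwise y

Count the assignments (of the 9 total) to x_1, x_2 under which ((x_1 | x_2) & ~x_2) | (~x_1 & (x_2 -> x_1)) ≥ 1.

x_1 = 0, x_2 = 0 ↦ 1  ≥
x_1 = 0, x_2 = 1/2 ↦ 0  <
x_1 = 0, x_2 = 1 ↦ 0  <
x_1 = 1/2, x_2 = 0 ↦ 1/2  <
x_1 = 1/2, x_2 = 1/2 ↦ 0  <
x_1 = 1/2, x_2 = 1 ↦ 0  <
x_1 = 1, x_2 = 0 ↦ 1  ≥
x_1 = 1, x_2 = 1/2 ↦ 0  <
x_1 = 1, x_2 = 1 ↦ 0  <
So 2 of the 9 assignments meet the threshold.

2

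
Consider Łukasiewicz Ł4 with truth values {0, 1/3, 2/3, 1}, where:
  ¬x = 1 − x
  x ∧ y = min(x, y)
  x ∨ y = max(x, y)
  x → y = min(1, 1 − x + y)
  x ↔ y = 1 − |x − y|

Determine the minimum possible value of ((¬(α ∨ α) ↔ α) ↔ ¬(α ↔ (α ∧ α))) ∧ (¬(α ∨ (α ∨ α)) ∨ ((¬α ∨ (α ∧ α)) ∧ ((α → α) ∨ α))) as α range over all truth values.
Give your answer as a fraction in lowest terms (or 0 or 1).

Take α = 1/3:
α ∨ α = 1/3 ∨ 1/3 = 1/3
¬(α ∨ α) = ¬1/3 = 2/3
¬(α ∨ α) ↔ α = 2/3 ↔ 1/3 = 2/3
α ∧ α = 1/3 ∧ 1/3 = 1/3
α ↔ (α ∧ α) = 1/3 ↔ 1/3 = 1
¬(α ↔ (α ∧ α)) = ¬1 = 0
(¬(α ∨ α) ↔ α) ↔ ¬(α ↔ (α ∧ α)) = 2/3 ↔ 0 = 1/3
α ∨ α = 1/3 ∨ 1/3 = 1/3
α ∨ (α ∨ α) = 1/3 ∨ 1/3 = 1/3
¬(α ∨ (α ∨ α)) = ¬1/3 = 2/3
¬α = ¬1/3 = 2/3
α ∧ α = 1/3 ∧ 1/3 = 1/3
¬α ∨ (α ∧ α) = 2/3 ∨ 1/3 = 2/3
α → α = 1/3 → 1/3 = 1
(α → α) ∨ α = 1 ∨ 1/3 = 1
(¬α ∨ (α ∧ α)) ∧ ((α → α) ∨ α) = 2/3 ∧ 1 = 2/3
¬(α ∨ (α ∨ α)) ∨ ((¬α ∨ (α ∧ α)) ∧ ((α → α) ∨ α)) = 2/3 ∨ 2/3 = 2/3
((¬(α ∨ α) ↔ α) ↔ ¬(α ↔ (α ∧ α))) ∧ (¬(α ∨ (α ∨ α)) ∨ ((¬α ∨ (α ∧ α)) ∧ ((α → α) ∨ α))) = 1/3 ∧ 2/3 = 1/3
No assignment yields a value below 1/3, so this is the minimum.

1/3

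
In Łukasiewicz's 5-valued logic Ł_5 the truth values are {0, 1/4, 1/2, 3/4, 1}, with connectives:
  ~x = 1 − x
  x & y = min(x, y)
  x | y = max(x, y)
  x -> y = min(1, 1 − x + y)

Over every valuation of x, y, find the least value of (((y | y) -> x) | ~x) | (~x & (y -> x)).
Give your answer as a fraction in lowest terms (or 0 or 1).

1/2

Take x = 1/2, y = 1:
y | y = 1 | 1 = 1
(y | y) -> x = 1 -> 1/2 = 1/2
~x = ~1/2 = 1/2
((y | y) -> x) | ~x = 1/2 | 1/2 = 1/2
~x = ~1/2 = 1/2
y -> x = 1 -> 1/2 = 1/2
~x & (y -> x) = 1/2 & 1/2 = 1/2
(((y | y) -> x) | ~x) | (~x & (y -> x)) = 1/2 | 1/2 = 1/2
No assignment yields a value below 1/2, so this is the minimum.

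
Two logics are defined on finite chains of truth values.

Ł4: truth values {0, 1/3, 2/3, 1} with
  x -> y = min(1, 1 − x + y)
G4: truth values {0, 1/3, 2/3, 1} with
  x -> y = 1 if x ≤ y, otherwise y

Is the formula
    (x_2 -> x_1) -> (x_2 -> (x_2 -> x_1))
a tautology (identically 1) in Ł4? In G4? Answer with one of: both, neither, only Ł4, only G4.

both

In Ł4: every assignment gives 1 — tautology.
In G4: every assignment gives 1 — tautology.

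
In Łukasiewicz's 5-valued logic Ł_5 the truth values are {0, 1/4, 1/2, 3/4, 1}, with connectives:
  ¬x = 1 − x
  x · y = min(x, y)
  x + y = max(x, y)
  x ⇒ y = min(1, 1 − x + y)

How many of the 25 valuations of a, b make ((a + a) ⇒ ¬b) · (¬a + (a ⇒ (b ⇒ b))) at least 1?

15

value 1: 15 assignments (counts)
value 3/4: 4 assignments
value 1/2: 3 assignments
value 1/4: 2 assignments
value 0: 1 assignment
So 15 of the 25 assignments meet the threshold.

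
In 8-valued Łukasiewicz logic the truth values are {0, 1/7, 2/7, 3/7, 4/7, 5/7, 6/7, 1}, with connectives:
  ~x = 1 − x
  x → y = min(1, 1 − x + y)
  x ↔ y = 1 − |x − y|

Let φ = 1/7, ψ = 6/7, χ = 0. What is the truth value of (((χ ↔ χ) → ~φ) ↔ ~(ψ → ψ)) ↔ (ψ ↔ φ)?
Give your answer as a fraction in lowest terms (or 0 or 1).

χ ↔ χ = 0 ↔ 0 = 1
~φ = ~1/7 = 6/7
(χ ↔ χ) → ~φ = 1 → 6/7 = 6/7
ψ → ψ = 6/7 → 6/7 = 1
~(ψ → ψ) = ~1 = 0
((χ ↔ χ) → ~φ) ↔ ~(ψ → ψ) = 6/7 ↔ 0 = 1/7
ψ ↔ φ = 6/7 ↔ 1/7 = 2/7
(((χ ↔ χ) → ~φ) ↔ ~(ψ → ψ)) ↔ (ψ ↔ φ) = 1/7 ↔ 2/7 = 6/7

6/7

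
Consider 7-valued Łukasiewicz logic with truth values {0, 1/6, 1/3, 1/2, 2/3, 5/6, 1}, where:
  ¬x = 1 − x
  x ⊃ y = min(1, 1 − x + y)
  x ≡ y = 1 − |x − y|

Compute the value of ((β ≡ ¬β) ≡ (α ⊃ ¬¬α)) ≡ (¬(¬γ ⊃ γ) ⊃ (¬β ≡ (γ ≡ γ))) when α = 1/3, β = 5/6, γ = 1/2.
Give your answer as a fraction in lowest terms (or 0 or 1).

¬β = ¬5/6 = 1/6
β ≡ ¬β = 5/6 ≡ 1/6 = 1/3
¬α = ¬1/3 = 2/3
¬¬α = ¬2/3 = 1/3
α ⊃ ¬¬α = 1/3 ⊃ 1/3 = 1
(β ≡ ¬β) ≡ (α ⊃ ¬¬α) = 1/3 ≡ 1 = 1/3
¬γ = ¬1/2 = 1/2
¬γ ⊃ γ = 1/2 ⊃ 1/2 = 1
¬(¬γ ⊃ γ) = ¬1 = 0
¬β = ¬5/6 = 1/6
γ ≡ γ = 1/2 ≡ 1/2 = 1
¬β ≡ (γ ≡ γ) = 1/6 ≡ 1 = 1/6
¬(¬γ ⊃ γ) ⊃ (¬β ≡ (γ ≡ γ)) = 0 ⊃ 1/6 = 1
((β ≡ ¬β) ≡ (α ⊃ ¬¬α)) ≡ (¬(¬γ ⊃ γ) ⊃ (¬β ≡ (γ ≡ γ))) = 1/3 ≡ 1 = 1/3

1/3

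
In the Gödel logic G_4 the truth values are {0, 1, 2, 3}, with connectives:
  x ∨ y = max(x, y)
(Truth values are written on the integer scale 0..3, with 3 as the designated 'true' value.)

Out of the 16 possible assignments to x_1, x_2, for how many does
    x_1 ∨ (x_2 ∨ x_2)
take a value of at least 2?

x_1 = 0, x_2 = 0 ↦ 0  <
x_1 = 0, x_2 = 1 ↦ 1  <
x_1 = 0, x_2 = 2 ↦ 2  ≥
x_1 = 0, x_2 = 3 ↦ 3  ≥
x_1 = 1, x_2 = 0 ↦ 1  <
x_1 = 1, x_2 = 1 ↦ 1  <
x_1 = 1, x_2 = 2 ↦ 2  ≥
x_1 = 1, x_2 = 3 ↦ 3  ≥
x_1 = 2, x_2 = 0 ↦ 2  ≥
x_1 = 2, x_2 = 1 ↦ 2  ≥
x_1 = 2, x_2 = 2 ↦ 2  ≥
x_1 = 2, x_2 = 3 ↦ 3  ≥
x_1 = 3, x_2 = 0 ↦ 3  ≥
x_1 = 3, x_2 = 1 ↦ 3  ≥
x_1 = 3, x_2 = 2 ↦ 3  ≥
x_1 = 3, x_2 = 3 ↦ 3  ≥
So 12 of the 16 assignments meet the threshold.

12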